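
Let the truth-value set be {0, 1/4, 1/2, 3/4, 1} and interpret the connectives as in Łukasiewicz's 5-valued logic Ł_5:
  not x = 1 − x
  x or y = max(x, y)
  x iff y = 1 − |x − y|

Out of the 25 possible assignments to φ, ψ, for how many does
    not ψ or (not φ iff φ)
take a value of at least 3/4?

value 1: 9 assignments (counts)
value 3/4: 4 assignments (counts)
value 1/2: 8 assignments
value 1/4: 2 assignments
value 0: 2 assignments
So 13 of the 25 assignments meet the threshold.

13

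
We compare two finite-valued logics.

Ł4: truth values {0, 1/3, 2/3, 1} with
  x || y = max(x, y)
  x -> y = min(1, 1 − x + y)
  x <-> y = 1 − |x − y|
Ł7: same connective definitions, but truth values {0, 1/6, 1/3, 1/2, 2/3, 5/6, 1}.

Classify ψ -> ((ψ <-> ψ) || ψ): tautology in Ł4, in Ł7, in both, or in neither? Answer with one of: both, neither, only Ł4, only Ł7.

In Ł4: every assignment gives 1 — tautology.
In Ł7: every assignment gives 1 — tautology.

both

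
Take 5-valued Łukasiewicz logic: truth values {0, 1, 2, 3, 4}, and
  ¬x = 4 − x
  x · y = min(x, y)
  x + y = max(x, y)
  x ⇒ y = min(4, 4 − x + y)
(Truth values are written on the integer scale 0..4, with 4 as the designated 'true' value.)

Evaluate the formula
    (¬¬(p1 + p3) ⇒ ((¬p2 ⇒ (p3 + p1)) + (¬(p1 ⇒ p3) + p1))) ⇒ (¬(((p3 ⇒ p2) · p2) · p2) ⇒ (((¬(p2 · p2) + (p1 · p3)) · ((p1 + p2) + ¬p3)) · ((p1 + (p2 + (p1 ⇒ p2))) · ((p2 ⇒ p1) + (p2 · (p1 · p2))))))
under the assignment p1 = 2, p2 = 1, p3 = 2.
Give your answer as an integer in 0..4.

p1 + p3 = 2 + 2 = 2
¬(p1 + p3) = ¬2 = 2
¬¬(p1 + p3) = ¬2 = 2
¬p2 = ¬1 = 3
p3 + p1 = 2 + 2 = 2
¬p2 ⇒ (p3 + p1) = 3 ⇒ 2 = 3
p1 ⇒ p3 = 2 ⇒ 2 = 4
¬(p1 ⇒ p3) = ¬4 = 0
¬(p1 ⇒ p3) + p1 = 0 + 2 = 2
(¬p2 ⇒ (p3 + p1)) + (¬(p1 ⇒ p3) + p1) = 3 + 2 = 3
¬¬(p1 + p3) ⇒ ((¬p2 ⇒ (p3 + p1)) + (¬(p1 ⇒ p3) + p1)) = 2 ⇒ 3 = 4
p3 ⇒ p2 = 2 ⇒ 1 = 3
(p3 ⇒ p2) · p2 = 3 · 1 = 1
((p3 ⇒ p2) · p2) · p2 = 1 · 1 = 1
¬(((p3 ⇒ p2) · p2) · p2) = ¬1 = 3
p2 · p2 = 1 · 1 = 1
¬(p2 · p2) = ¬1 = 3
p1 · p3 = 2 · 2 = 2
¬(p2 · p2) + (p1 · p3) = 3 + 2 = 3
p1 + p2 = 2 + 1 = 2
¬p3 = ¬2 = 2
(p1 + p2) + ¬p3 = 2 + 2 = 2
(¬(p2 · p2) + (p1 · p3)) · ((p1 + p2) + ¬p3) = 3 · 2 = 2
p1 ⇒ p2 = 2 ⇒ 1 = 3
p2 + (p1 ⇒ p2) = 1 + 3 = 3
p1 + (p2 + (p1 ⇒ p2)) = 2 + 3 = 3
p2 ⇒ p1 = 1 ⇒ 2 = 4
p1 · p2 = 2 · 1 = 1
p2 · (p1 · p2) = 1 · 1 = 1
(p2 ⇒ p1) + (p2 · (p1 · p2)) = 4 + 1 = 4
(p1 + (p2 + (p1 ⇒ p2))) · ((p2 ⇒ p1) + (p2 · (p1 · p2))) = 3 · 4 = 3
((¬(p2 · p2) + (p1 · p3)) · ((p1 + p2) + ¬p3)) · ((p1 + (p2 + (p1 ⇒ p2))) · ((p2 ⇒ p1) + (p2 · (p1 · p2)))) = 2 · 3 = 2
¬(((p3 ⇒ p2) · p2) · p2) ⇒ (((¬(p2 · p2) + (p1 · p3)) · ((p1 + p2) + ¬p3)) · ((p1 + (p2 + (p1 ⇒ p2))) · ((p2 ⇒ p1) + (p2 · (p1 · p2))))) = 3 ⇒ 2 = 3
(¬¬(p1 + p3) ⇒ ((¬p2 ⇒ (p3 + p1)) + (¬(p1 ⇒ p3) + p1))) ⇒ (¬(((p3 ⇒ p2) · p2) · p2) ⇒ (((¬(p2 · p2) + (p1 · p3)) · ((p1 + p2) + ¬p3)) · ((p1 + (p2 + (p1 ⇒ p2))) · ((p2 ⇒ p1) + (p2 · (p1 · p2)))))) = 4 ⇒ 3 = 3

3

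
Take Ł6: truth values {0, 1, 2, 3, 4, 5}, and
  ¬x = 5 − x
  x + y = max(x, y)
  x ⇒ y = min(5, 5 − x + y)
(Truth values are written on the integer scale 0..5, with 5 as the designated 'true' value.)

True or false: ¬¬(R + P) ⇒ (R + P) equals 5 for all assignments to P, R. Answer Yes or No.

Yes

At P = 2, R = 3, for instance:
R + P = 3 + 2 = 3
¬(R + P) = ¬3 = 2
¬¬(R + P) = ¬2 = 3
¬¬(R + P) ⇒ (R + P) = 3 ⇒ 3 = 5
and checking the remaining 35 assignments likewise gives ≥ 5 in every case.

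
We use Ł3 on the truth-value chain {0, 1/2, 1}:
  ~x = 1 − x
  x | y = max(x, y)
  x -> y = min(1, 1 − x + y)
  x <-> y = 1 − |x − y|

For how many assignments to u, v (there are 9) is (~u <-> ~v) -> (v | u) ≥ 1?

u = 0, v = 0 ↦ 0  <
u = 0, v = 1/2 ↦ 1  ≥
u = 0, v = 1 ↦ 1  ≥
u = 1/2, v = 0 ↦ 1  ≥
u = 1/2, v = 1/2 ↦ 1/2  <
u = 1/2, v = 1 ↦ 1  ≥
u = 1, v = 0 ↦ 1  ≥
u = 1, v = 1/2 ↦ 1  ≥
u = 1, v = 1 ↦ 1  ≥
So 7 of the 9 assignments meet the threshold.

7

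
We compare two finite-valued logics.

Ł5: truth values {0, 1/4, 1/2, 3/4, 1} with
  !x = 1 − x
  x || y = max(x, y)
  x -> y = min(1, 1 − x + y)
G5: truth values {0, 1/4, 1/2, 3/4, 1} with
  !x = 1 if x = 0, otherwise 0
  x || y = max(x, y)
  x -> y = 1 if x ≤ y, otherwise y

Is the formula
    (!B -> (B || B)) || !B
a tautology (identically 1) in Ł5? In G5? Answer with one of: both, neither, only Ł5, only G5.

In Ł5: at B = 1/4 the value is 3/4 — not a tautology.
In G5: every assignment gives 1 — tautology.

only G5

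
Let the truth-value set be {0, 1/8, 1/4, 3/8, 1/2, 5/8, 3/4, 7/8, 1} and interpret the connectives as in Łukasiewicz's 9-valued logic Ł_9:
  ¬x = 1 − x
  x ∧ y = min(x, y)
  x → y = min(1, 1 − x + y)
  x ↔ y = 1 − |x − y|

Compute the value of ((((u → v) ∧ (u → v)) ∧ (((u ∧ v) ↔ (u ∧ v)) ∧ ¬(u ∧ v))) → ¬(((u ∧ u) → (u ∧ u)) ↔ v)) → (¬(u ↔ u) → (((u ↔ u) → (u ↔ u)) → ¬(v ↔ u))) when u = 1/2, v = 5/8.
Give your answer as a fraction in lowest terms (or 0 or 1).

u → v = 1/2 → 5/8 = 1
u → v = 1/2 → 5/8 = 1
(u → v) ∧ (u → v) = 1 ∧ 1 = 1
u ∧ v = 1/2 ∧ 5/8 = 1/2
u ∧ v = 1/2 ∧ 5/8 = 1/2
(u ∧ v) ↔ (u ∧ v) = 1/2 ↔ 1/2 = 1
u ∧ v = 1/2 ∧ 5/8 = 1/2
¬(u ∧ v) = ¬1/2 = 1/2
((u ∧ v) ↔ (u ∧ v)) ∧ ¬(u ∧ v) = 1 ∧ 1/2 = 1/2
((u → v) ∧ (u → v)) ∧ (((u ∧ v) ↔ (u ∧ v)) ∧ ¬(u ∧ v)) = 1 ∧ 1/2 = 1/2
u ∧ u = 1/2 ∧ 1/2 = 1/2
u ∧ u = 1/2 ∧ 1/2 = 1/2
(u ∧ u) → (u ∧ u) = 1/2 → 1/2 = 1
((u ∧ u) → (u ∧ u)) ↔ v = 1 ↔ 5/8 = 5/8
¬(((u ∧ u) → (u ∧ u)) ↔ v) = ¬5/8 = 3/8
(((u → v) ∧ (u → v)) ∧ (((u ∧ v) ↔ (u ∧ v)) ∧ ¬(u ∧ v))) → ¬(((u ∧ u) → (u ∧ u)) ↔ v) = 1/2 → 3/8 = 7/8
u ↔ u = 1/2 ↔ 1/2 = 1
¬(u ↔ u) = ¬1 = 0
u ↔ u = 1/2 ↔ 1/2 = 1
u ↔ u = 1/2 ↔ 1/2 = 1
(u ↔ u) → (u ↔ u) = 1 → 1 = 1
v ↔ u = 5/8 ↔ 1/2 = 7/8
¬(v ↔ u) = ¬7/8 = 1/8
((u ↔ u) → (u ↔ u)) → ¬(v ↔ u) = 1 → 1/8 = 1/8
¬(u ↔ u) → (((u ↔ u) → (u ↔ u)) → ¬(v ↔ u)) = 0 → 1/8 = 1
((((u → v) ∧ (u → v)) ∧ (((u ∧ v) ↔ (u ∧ v)) ∧ ¬(u ∧ v))) → ¬(((u ∧ u) → (u ∧ u)) ↔ v)) → (¬(u ↔ u) → (((u ↔ u) → (u ↔ u)) → ¬(v ↔ u))) = 7/8 → 1 = 1

1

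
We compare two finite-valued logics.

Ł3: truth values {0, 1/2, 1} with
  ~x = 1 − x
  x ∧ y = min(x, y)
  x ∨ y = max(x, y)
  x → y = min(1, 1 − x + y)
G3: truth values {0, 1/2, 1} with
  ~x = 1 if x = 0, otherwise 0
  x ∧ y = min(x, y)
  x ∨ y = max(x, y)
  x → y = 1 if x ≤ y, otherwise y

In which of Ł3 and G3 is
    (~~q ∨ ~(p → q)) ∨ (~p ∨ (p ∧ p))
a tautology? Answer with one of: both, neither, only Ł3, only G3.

only G3

In Ł3: at p = 1/2, q = 0 the value is 1/2 — not a tautology.
In G3: every assignment gives 1 — tautology.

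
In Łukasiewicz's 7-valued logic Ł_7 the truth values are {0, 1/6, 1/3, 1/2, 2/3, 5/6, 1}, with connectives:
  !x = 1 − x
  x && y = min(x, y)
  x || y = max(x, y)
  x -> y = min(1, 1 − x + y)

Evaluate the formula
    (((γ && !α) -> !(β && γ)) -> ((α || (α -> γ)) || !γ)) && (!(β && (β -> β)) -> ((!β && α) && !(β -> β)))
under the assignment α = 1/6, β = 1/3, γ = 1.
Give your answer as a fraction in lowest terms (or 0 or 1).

1/3

!α = !1/6 = 5/6
γ && !α = 1 && 5/6 = 5/6
β && γ = 1/3 && 1 = 1/3
!(β && γ) = !1/3 = 2/3
(γ && !α) -> !(β && γ) = 5/6 -> 2/3 = 5/6
α -> γ = 1/6 -> 1 = 1
α || (α -> γ) = 1/6 || 1 = 1
!γ = !1 = 0
(α || (α -> γ)) || !γ = 1 || 0 = 1
((γ && !α) -> !(β && γ)) -> ((α || (α -> γ)) || !γ) = 5/6 -> 1 = 1
β -> β = 1/3 -> 1/3 = 1
β && (β -> β) = 1/3 && 1 = 1/3
!(β && (β -> β)) = !1/3 = 2/3
!β = !1/3 = 2/3
!β && α = 2/3 && 1/6 = 1/6
β -> β = 1/3 -> 1/3 = 1
!(β -> β) = !1 = 0
(!β && α) && !(β -> β) = 1/6 && 0 = 0
!(β && (β -> β)) -> ((!β && α) && !(β -> β)) = 2/3 -> 0 = 1/3
(((γ && !α) -> !(β && γ)) -> ((α || (α -> γ)) || !γ)) && (!(β && (β -> β)) -> ((!β && α) && !(β -> β))) = 1 && 1/3 = 1/3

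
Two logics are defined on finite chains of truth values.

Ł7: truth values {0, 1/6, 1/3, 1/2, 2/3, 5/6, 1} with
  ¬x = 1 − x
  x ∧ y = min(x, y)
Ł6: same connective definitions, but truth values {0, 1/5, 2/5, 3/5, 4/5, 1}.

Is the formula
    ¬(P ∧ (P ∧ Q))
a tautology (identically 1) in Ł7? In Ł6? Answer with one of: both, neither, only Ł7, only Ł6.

neither

In Ł7: at P = 1/6, Q = 1/6 the value is 5/6 — not a tautology.
In Ł6: at P = 1/5, Q = 1/5 the value is 4/5 — not a tautology.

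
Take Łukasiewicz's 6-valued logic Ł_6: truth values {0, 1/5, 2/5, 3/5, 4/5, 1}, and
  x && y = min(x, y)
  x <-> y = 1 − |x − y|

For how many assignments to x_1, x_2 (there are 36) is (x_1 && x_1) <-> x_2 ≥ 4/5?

value 1: 6 assignments (counts)
value 4/5: 10 assignments (counts)
value 3/5: 8 assignments
value 2/5: 6 assignments
value 1/5: 4 assignments
value 0: 2 assignments
So 16 of the 36 assignments meet the threshold.

16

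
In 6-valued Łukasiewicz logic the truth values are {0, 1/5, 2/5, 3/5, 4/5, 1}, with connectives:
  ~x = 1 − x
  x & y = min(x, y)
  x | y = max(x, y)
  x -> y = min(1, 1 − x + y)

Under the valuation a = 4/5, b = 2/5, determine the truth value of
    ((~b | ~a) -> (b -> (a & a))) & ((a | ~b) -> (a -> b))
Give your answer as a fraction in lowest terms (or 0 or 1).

4/5

~b = ~2/5 = 3/5
~a = ~4/5 = 1/5
~b | ~a = 3/5 | 1/5 = 3/5
a & a = 4/5 & 4/5 = 4/5
b -> (a & a) = 2/5 -> 4/5 = 1
(~b | ~a) -> (b -> (a & a)) = 3/5 -> 1 = 1
~b = ~2/5 = 3/5
a | ~b = 4/5 | 3/5 = 4/5
a -> b = 4/5 -> 2/5 = 3/5
(a | ~b) -> (a -> b) = 4/5 -> 3/5 = 4/5
((~b | ~a) -> (b -> (a & a))) & ((a | ~b) -> (a -> b)) = 1 & 4/5 = 4/5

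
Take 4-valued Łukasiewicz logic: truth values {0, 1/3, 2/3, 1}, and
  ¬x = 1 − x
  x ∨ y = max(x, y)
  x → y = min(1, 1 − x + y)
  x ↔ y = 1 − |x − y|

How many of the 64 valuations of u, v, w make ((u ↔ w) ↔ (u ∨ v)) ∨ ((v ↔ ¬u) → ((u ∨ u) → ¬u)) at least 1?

53

value 1: 53 assignments (counts)
value 2/3: 7 assignments
value 1/3: 3 assignments
value 0: 1 assignment
So 53 of the 64 assignments meet the threshold.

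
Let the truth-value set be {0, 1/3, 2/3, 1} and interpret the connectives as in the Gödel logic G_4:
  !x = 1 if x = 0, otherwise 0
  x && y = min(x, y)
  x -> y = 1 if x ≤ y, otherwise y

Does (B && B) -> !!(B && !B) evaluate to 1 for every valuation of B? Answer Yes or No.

No

Counterexample: take B = 1/3.
B && B = 1/3 && 1/3 = 1/3
!B = !1/3 = 0
B && !B = 1/3 && 0 = 0
!(B && !B) = !0 = 1
!!(B && !B) = !1 = 0
(B && B) -> !!(B && !B) = 1/3 -> 0 = 0
This gives 0 ≠ 1.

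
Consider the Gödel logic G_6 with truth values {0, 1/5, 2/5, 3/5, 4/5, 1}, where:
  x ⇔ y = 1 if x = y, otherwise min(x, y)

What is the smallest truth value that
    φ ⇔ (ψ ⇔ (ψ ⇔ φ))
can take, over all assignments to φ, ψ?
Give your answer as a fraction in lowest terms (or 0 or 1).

1/5

Take φ = 1/5, ψ = 0:
ψ ⇔ φ = 0 ⇔ 1/5 = 0
ψ ⇔ (ψ ⇔ φ) = 0 ⇔ 0 = 1
φ ⇔ (ψ ⇔ (ψ ⇔ φ)) = 1/5 ⇔ 1 = 1/5
No assignment yields a value below 1/5, so this is the minimum.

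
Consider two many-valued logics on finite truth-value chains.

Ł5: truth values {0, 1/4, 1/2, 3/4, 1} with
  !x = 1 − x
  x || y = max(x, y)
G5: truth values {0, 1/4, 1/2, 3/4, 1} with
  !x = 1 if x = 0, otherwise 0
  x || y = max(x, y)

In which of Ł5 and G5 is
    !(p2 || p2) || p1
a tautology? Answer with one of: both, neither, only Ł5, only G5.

In Ł5: at p1 = 0, p2 = 1/4 the value is 3/4 — not a tautology.
In G5: at p1 = 0, p2 = 1/4 the value is 0 — not a tautology.

neither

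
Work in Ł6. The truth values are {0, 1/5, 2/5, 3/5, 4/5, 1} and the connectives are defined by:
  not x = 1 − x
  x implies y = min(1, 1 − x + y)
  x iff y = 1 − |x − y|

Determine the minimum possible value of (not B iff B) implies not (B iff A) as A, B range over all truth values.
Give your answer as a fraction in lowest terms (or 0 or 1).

Take A = 2/5, B = 2/5:
not B = not 2/5 = 3/5
not B iff B = 3/5 iff 2/5 = 4/5
B iff A = 2/5 iff 2/5 = 1
not (B iff A) = not 1 = 0
(not B iff B) implies not (B iff A) = 4/5 implies 0 = 1/5
No assignment yields a value below 1/5, so this is the minimum.

1/5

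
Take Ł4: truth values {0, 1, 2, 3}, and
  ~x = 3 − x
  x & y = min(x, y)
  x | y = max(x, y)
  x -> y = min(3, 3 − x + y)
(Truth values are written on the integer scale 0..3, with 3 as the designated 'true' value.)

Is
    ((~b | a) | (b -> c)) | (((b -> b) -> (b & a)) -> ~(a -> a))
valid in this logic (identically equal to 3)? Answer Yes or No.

No

Counterexample: take a = 1, b = 1, c = 0.
~b = ~1 = 2
~b | a = 2 | 1 = 2
b -> c = 1 -> 0 = 2
(~b | a) | (b -> c) = 2 | 2 = 2
b -> b = 1 -> 1 = 3
b & a = 1 & 1 = 1
(b -> b) -> (b & a) = 3 -> 1 = 1
a -> a = 1 -> 1 = 3
~(a -> a) = ~3 = 0
((b -> b) -> (b & a)) -> ~(a -> a) = 1 -> 0 = 2
((~b | a) | (b -> c)) | (((b -> b) -> (b & a)) -> ~(a -> a)) = 2 | 2 = 2
This gives 2 ≠ 3.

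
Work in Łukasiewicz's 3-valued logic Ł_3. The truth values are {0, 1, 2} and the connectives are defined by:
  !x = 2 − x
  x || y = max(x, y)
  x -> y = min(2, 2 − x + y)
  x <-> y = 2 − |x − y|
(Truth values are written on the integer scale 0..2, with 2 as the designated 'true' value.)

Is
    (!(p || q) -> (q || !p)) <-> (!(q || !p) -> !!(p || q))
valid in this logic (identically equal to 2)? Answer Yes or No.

Yes

p = 0, q = 0 ↦ 2
p = 0, q = 1 ↦ 2
p = 0, q = 2 ↦ 2
p = 1, q = 0 ↦ 2
p = 1, q = 1 ↦ 2
p = 1, q = 2 ↦ 2
p = 2, q = 0 ↦ 2
p = 2, q = 1 ↦ 2
p = 2, q = 2 ↦ 2
Every assignment gives a value ≥ 2.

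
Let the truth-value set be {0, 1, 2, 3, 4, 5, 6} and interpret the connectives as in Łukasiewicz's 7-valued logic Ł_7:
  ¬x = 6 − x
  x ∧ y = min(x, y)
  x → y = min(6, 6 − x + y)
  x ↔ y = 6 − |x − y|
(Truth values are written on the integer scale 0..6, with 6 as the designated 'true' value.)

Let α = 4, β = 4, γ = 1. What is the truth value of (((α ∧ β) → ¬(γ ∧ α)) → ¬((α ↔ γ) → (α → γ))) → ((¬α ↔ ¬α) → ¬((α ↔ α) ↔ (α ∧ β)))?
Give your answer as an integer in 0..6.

6

α ∧ β = 4 ∧ 4 = 4
γ ∧ α = 1 ∧ 4 = 1
¬(γ ∧ α) = ¬1 = 5
(α ∧ β) → ¬(γ ∧ α) = 4 → 5 = 6
α ↔ γ = 4 ↔ 1 = 3
α → γ = 4 → 1 = 3
(α ↔ γ) → (α → γ) = 3 → 3 = 6
¬((α ↔ γ) → (α → γ)) = ¬6 = 0
((α ∧ β) → ¬(γ ∧ α)) → ¬((α ↔ γ) → (α → γ)) = 6 → 0 = 0
¬α = ¬4 = 2
¬α = ¬4 = 2
¬α ↔ ¬α = 2 ↔ 2 = 6
α ↔ α = 4 ↔ 4 = 6
α ∧ β = 4 ∧ 4 = 4
(α ↔ α) ↔ (α ∧ β) = 6 ↔ 4 = 4
¬((α ↔ α) ↔ (α ∧ β)) = ¬4 = 2
(¬α ↔ ¬α) → ¬((α ↔ α) ↔ (α ∧ β)) = 6 → 2 = 2
(((α ∧ β) → ¬(γ ∧ α)) → ¬((α ↔ γ) → (α → γ))) → ((¬α ↔ ¬α) → ¬((α ↔ α) ↔ (α ∧ β))) = 0 → 2 = 6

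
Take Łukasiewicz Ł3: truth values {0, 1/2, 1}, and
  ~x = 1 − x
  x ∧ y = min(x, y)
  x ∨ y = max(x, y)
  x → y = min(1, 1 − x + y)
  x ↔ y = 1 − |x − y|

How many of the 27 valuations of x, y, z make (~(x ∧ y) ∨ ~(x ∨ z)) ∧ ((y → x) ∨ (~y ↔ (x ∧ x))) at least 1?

value 1: 12 assignments (counts)
value 1/2: 12 assignments
value 0: 3 assignments
So 12 of the 27 assignments meet the threshold.

12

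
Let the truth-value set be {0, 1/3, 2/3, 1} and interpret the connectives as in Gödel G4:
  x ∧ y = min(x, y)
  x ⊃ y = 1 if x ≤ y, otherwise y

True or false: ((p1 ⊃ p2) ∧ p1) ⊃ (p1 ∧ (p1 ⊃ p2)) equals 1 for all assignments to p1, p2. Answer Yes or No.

p1 = 0, p2 = 0 ↦ 1
p1 = 0, p2 = 1/3 ↦ 1
p1 = 0, p2 = 2/3 ↦ 1
p1 = 0, p2 = 1 ↦ 1
p1 = 1/3, p2 = 0 ↦ 1
p1 = 1/3, p2 = 1/3 ↦ 1
p1 = 1/3, p2 = 2/3 ↦ 1
p1 = 1/3, p2 = 1 ↦ 1
p1 = 2/3, p2 = 0 ↦ 1
p1 = 2/3, p2 = 1/3 ↦ 1
p1 = 2/3, p2 = 2/3 ↦ 1
p1 = 2/3, p2 = 1 ↦ 1
p1 = 1, p2 = 0 ↦ 1
p1 = 1, p2 = 1/3 ↦ 1
p1 = 1, p2 = 2/3 ↦ 1
p1 = 1, p2 = 1 ↦ 1
Every assignment gives a value ≥ 1.

Yes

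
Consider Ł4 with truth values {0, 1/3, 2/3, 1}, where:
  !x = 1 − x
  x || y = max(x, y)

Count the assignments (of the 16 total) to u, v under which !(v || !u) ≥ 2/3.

u = 0, v = 0 ↦ 0  <
u = 0, v = 1/3 ↦ 0  <
u = 0, v = 2/3 ↦ 0  <
u = 0, v = 1 ↦ 0  <
u = 1/3, v = 0 ↦ 1/3  <
u = 1/3, v = 1/3 ↦ 1/3  <
u = 1/3, v = 2/3 ↦ 1/3  <
u = 1/3, v = 1 ↦ 0  <
u = 2/3, v = 0 ↦ 2/3  ≥
u = 2/3, v = 1/3 ↦ 2/3  ≥
u = 2/3, v = 2/3 ↦ 1/3  <
u = 2/3, v = 1 ↦ 0  <
u = 1, v = 0 ↦ 1  ≥
u = 1, v = 1/3 ↦ 2/3  ≥
u = 1, v = 2/3 ↦ 1/3  <
u = 1, v = 1 ↦ 0  <
So 4 of the 16 assignments meet the threshold.

4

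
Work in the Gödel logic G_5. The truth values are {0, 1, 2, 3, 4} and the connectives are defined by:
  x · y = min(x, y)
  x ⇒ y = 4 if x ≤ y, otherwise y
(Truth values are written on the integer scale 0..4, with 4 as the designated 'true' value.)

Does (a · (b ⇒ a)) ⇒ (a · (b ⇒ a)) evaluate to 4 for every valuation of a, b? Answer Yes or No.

At a = 0, b = 1, for instance:
b ⇒ a = 1 ⇒ 0 = 0
a · (b ⇒ a) = 0 · 0 = 0
(a · (b ⇒ a)) ⇒ (a · (b ⇒ a)) = 0 ⇒ 0 = 4
and checking the remaining 24 assignments likewise gives ≥ 4 in every case.

Yes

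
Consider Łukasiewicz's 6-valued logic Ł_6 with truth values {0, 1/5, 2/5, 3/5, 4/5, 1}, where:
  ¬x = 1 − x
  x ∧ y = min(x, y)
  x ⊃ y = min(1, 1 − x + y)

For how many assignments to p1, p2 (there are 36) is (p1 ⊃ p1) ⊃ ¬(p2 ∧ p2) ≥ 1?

value 1: 6 assignments (counts)
value 4/5: 6 assignments
value 3/5: 6 assignments
value 2/5: 6 assignments
value 1/5: 6 assignments
value 0: 6 assignments
So 6 of the 36 assignments meet the threshold.

6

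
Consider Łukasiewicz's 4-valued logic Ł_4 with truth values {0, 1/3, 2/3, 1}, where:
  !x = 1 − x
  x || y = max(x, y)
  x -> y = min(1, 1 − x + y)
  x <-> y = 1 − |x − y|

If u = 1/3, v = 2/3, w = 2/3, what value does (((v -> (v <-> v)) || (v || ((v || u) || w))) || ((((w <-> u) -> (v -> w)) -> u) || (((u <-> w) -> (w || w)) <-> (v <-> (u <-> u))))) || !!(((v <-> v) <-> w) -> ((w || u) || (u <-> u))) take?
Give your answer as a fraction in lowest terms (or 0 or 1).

1

v <-> v = 2/3 <-> 2/3 = 1
v -> (v <-> v) = 2/3 -> 1 = 1
v || u = 2/3 || 1/3 = 2/3
(v || u) || w = 2/3 || 2/3 = 2/3
v || ((v || u) || w) = 2/3 || 2/3 = 2/3
(v -> (v <-> v)) || (v || ((v || u) || w)) = 1 || 2/3 = 1
w <-> u = 2/3 <-> 1/3 = 2/3
v -> w = 2/3 -> 2/3 = 1
(w <-> u) -> (v -> w) = 2/3 -> 1 = 1
((w <-> u) -> (v -> w)) -> u = 1 -> 1/3 = 1/3
u <-> w = 1/3 <-> 2/3 = 2/3
w || w = 2/3 || 2/3 = 2/3
(u <-> w) -> (w || w) = 2/3 -> 2/3 = 1
u <-> u = 1/3 <-> 1/3 = 1
v <-> (u <-> u) = 2/3 <-> 1 = 2/3
((u <-> w) -> (w || w)) <-> (v <-> (u <-> u)) = 1 <-> 2/3 = 2/3
(((w <-> u) -> (v -> w)) -> u) || (((u <-> w) -> (w || w)) <-> (v <-> (u <-> u))) = 1/3 || 2/3 = 2/3
((v -> (v <-> v)) || (v || ((v || u) || w))) || ((((w <-> u) -> (v -> w)) -> u) || (((u <-> w) -> (w || w)) <-> (v <-> (u <-> u)))) = 1 || 2/3 = 1
v <-> v = 2/3 <-> 2/3 = 1
(v <-> v) <-> w = 1 <-> 2/3 = 2/3
w || u = 2/3 || 1/3 = 2/3
u <-> u = 1/3 <-> 1/3 = 1
(w || u) || (u <-> u) = 2/3 || 1 = 1
((v <-> v) <-> w) -> ((w || u) || (u <-> u)) = 2/3 -> 1 = 1
!(((v <-> v) <-> w) -> ((w || u) || (u <-> u))) = !1 = 0
!!(((v <-> v) <-> w) -> ((w || u) || (u <-> u))) = !0 = 1
(((v -> (v <-> v)) || (v || ((v || u) || w))) || ((((w <-> u) -> (v -> w)) -> u) || (((u <-> w) -> (w || w)) <-> (v <-> (u <-> u))))) || !!(((v <-> v) <-> w) -> ((w || u) || (u <-> u))) = 1 || 1 = 1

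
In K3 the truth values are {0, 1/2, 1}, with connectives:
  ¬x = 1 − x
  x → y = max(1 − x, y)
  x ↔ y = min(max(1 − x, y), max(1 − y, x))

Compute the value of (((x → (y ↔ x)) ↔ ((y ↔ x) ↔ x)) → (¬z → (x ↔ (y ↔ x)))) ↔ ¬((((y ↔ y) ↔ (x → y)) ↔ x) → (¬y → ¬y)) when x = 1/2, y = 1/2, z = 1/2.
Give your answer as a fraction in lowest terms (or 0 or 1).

y ↔ x = 1/2 ↔ 1/2 = 1/2
x → (y ↔ x) = 1/2 → 1/2 = 1/2
y ↔ x = 1/2 ↔ 1/2 = 1/2
(y ↔ x) ↔ x = 1/2 ↔ 1/2 = 1/2
(x → (y ↔ x)) ↔ ((y ↔ x) ↔ x) = 1/2 ↔ 1/2 = 1/2
¬z = ¬1/2 = 1/2
y ↔ x = 1/2 ↔ 1/2 = 1/2
x ↔ (y ↔ x) = 1/2 ↔ 1/2 = 1/2
¬z → (x ↔ (y ↔ x)) = 1/2 → 1/2 = 1/2
((x → (y ↔ x)) ↔ ((y ↔ x) ↔ x)) → (¬z → (x ↔ (y ↔ x))) = 1/2 → 1/2 = 1/2
y ↔ y = 1/2 ↔ 1/2 = 1/2
x → y = 1/2 → 1/2 = 1/2
(y ↔ y) ↔ (x → y) = 1/2 ↔ 1/2 = 1/2
((y ↔ y) ↔ (x → y)) ↔ x = 1/2 ↔ 1/2 = 1/2
¬y = ¬1/2 = 1/2
¬y = ¬1/2 = 1/2
¬y → ¬y = 1/2 → 1/2 = 1/2
(((y ↔ y) ↔ (x → y)) ↔ x) → (¬y → ¬y) = 1/2 → 1/2 = 1/2
¬((((y ↔ y) ↔ (x → y)) ↔ x) → (¬y → ¬y)) = ¬1/2 = 1/2
(((x → (y ↔ x)) ↔ ((y ↔ x) ↔ x)) → (¬z → (x ↔ (y ↔ x)))) ↔ ¬((((y ↔ y) ↔ (x → y)) ↔ x) → (¬y → ¬y)) = 1/2 ↔ 1/2 = 1/2

1/2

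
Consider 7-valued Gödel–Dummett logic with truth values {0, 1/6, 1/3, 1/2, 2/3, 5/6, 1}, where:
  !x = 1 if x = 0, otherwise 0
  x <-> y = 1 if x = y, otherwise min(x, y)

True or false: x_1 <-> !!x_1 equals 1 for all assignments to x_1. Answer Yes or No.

No

Counterexample: take x_1 = 1/6.
!x_1 = !1/6 = 0
!!x_1 = !0 = 1
x_1 <-> !!x_1 = 1/6 <-> 1 = 1/6
This gives 1/6 ≠ 1.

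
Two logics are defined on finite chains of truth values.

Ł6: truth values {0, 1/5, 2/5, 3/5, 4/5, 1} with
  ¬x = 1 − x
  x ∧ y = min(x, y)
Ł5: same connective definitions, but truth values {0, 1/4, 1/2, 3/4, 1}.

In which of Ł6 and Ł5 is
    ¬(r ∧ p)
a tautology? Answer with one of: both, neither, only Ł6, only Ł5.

In Ł6: at p = 1/5, r = 1/5 the value is 4/5 — not a tautology.
In Ł5: at p = 1/4, r = 1/4 the value is 3/4 — not a tautology.

neither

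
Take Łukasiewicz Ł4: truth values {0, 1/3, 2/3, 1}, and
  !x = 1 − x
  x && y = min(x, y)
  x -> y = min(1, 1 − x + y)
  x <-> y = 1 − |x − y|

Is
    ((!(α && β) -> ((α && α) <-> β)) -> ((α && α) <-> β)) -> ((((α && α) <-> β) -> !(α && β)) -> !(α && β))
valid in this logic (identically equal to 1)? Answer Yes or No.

α = 0, β = 0 ↦ 1
α = 0, β = 1/3 ↦ 1
α = 0, β = 2/3 ↦ 1
α = 0, β = 1 ↦ 1
α = 1/3, β = 0 ↦ 1
α = 1/3, β = 1/3 ↦ 1
α = 1/3, β = 2/3 ↦ 1
α = 1/3, β = 1 ↦ 1
α = 2/3, β = 0 ↦ 1
α = 2/3, β = 1/3 ↦ 1
α = 2/3, β = 2/3 ↦ 1
α = 2/3, β = 1 ↦ 1
α = 1, β = 0 ↦ 1
α = 1, β = 1/3 ↦ 1
α = 1, β = 2/3 ↦ 1
α = 1, β = 1 ↦ 1
Every assignment gives a value ≥ 1.

Yes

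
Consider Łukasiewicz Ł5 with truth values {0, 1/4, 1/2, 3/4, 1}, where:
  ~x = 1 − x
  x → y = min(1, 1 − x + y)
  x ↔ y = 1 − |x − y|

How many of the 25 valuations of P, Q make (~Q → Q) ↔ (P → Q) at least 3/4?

value 1: 14 assignments (counts)
value 3/4: 5 assignments (counts)
value 1/2: 4 assignments
value 1/4: 1 assignment
value 0: 1 assignment
So 19 of the 25 assignments meet the threshold.

19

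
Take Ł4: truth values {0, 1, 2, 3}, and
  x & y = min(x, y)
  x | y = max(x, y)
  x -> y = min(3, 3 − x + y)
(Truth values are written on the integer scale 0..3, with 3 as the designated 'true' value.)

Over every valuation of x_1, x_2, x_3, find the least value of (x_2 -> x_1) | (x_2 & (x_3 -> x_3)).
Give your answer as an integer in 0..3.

2

Take x_1 = 0, x_2 = 1, x_3 = 0:
x_2 -> x_1 = 1 -> 0 = 2
x_3 -> x_3 = 0 -> 0 = 3
x_2 & (x_3 -> x_3) = 1 & 3 = 1
(x_2 -> x_1) | (x_2 & (x_3 -> x_3)) = 2 | 1 = 2
No assignment yields a value below 2, so this is the minimum.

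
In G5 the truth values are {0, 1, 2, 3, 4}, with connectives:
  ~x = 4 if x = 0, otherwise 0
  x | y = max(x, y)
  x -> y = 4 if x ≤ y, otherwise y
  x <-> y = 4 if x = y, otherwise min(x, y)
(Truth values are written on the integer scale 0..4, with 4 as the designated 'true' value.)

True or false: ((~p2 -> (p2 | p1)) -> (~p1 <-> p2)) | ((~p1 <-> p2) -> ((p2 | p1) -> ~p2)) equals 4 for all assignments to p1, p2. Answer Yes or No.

No

Counterexample: take p1 = 0, p2 = 1.
~p2 = ~1 = 0
p2 | p1 = 1 | 0 = 1
~p2 -> (p2 | p1) = 0 -> 1 = 4
~p1 = ~0 = 4
~p1 <-> p2 = 4 <-> 1 = 1
(~p2 -> (p2 | p1)) -> (~p1 <-> p2) = 4 -> 1 = 1
~p1 = ~0 = 4
~p1 <-> p2 = 4 <-> 1 = 1
p2 | p1 = 1 | 0 = 1
~p2 = ~1 = 0
(p2 | p1) -> ~p2 = 1 -> 0 = 0
(~p1 <-> p2) -> ((p2 | p1) -> ~p2) = 1 -> 0 = 0
((~p2 -> (p2 | p1)) -> (~p1 <-> p2)) | ((~p1 <-> p2) -> ((p2 | p1) -> ~p2)) = 1 | 0 = 1
This gives 1 ≠ 4.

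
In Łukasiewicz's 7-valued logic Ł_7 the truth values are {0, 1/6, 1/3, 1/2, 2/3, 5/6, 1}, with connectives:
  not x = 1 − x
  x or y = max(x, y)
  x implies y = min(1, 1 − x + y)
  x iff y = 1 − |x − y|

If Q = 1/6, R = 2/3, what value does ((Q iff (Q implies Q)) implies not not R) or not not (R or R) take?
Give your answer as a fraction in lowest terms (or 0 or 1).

Q implies Q = 1/6 implies 1/6 = 1
Q iff (Q implies Q) = 1/6 iff 1 = 1/6
not R = not 2/3 = 1/3
not not R = not 1/3 = 2/3
(Q iff (Q implies Q)) implies not not R = 1/6 implies 2/3 = 1
R or R = 2/3 or 2/3 = 2/3
not (R or R) = not 2/3 = 1/3
not not (R or R) = not 1/3 = 2/3
((Q iff (Q implies Q)) implies not not R) or not not (R or R) = 1 or 2/3 = 1

1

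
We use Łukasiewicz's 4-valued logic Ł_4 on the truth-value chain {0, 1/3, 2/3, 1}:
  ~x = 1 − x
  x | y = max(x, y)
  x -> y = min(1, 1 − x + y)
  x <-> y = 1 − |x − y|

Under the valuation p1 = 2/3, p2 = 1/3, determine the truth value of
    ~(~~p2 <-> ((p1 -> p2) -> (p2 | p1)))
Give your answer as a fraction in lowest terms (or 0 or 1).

~p2 = ~1/3 = 2/3
~~p2 = ~2/3 = 1/3
p1 -> p2 = 2/3 -> 1/3 = 2/3
p2 | p1 = 1/3 | 2/3 = 2/3
(p1 -> p2) -> (p2 | p1) = 2/3 -> 2/3 = 1
~~p2 <-> ((p1 -> p2) -> (p2 | p1)) = 1/3 <-> 1 = 1/3
~(~~p2 <-> ((p1 -> p2) -> (p2 | p1))) = ~1/3 = 2/3

2/3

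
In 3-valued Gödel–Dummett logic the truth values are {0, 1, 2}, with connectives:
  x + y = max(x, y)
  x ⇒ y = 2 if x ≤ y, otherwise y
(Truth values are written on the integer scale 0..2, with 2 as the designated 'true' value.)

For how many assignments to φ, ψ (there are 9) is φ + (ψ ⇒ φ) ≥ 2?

6

φ = 0, ψ = 0 ↦ 2  ≥
φ = 0, ψ = 1 ↦ 0  <
φ = 0, ψ = 2 ↦ 0  <
φ = 1, ψ = 0 ↦ 2  ≥
φ = 1, ψ = 1 ↦ 2  ≥
φ = 1, ψ = 2 ↦ 1  <
φ = 2, ψ = 0 ↦ 2  ≥
φ = 2, ψ = 1 ↦ 2  ≥
φ = 2, ψ = 2 ↦ 2  ≥
So 6 of the 9 assignments meet the threshold.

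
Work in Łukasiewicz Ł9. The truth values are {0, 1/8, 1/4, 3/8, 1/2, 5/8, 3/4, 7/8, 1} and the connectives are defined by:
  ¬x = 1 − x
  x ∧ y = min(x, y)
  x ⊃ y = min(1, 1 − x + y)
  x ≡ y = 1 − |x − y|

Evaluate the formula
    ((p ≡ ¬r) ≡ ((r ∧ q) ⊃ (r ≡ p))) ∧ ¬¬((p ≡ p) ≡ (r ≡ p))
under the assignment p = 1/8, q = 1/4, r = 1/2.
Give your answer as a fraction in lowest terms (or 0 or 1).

¬r = ¬1/2 = 1/2
p ≡ ¬r = 1/8 ≡ 1/2 = 5/8
r ∧ q = 1/2 ∧ 1/4 = 1/4
r ≡ p = 1/2 ≡ 1/8 = 5/8
(r ∧ q) ⊃ (r ≡ p) = 1/4 ⊃ 5/8 = 1
(p ≡ ¬r) ≡ ((r ∧ q) ⊃ (r ≡ p)) = 5/8 ≡ 1 = 5/8
p ≡ p = 1/8 ≡ 1/8 = 1
r ≡ p = 1/2 ≡ 1/8 = 5/8
(p ≡ p) ≡ (r ≡ p) = 1 ≡ 5/8 = 5/8
¬((p ≡ p) ≡ (r ≡ p)) = ¬5/8 = 3/8
¬¬((p ≡ p) ≡ (r ≡ p)) = ¬3/8 = 5/8
((p ≡ ¬r) ≡ ((r ∧ q) ⊃ (r ≡ p))) ∧ ¬¬((p ≡ p) ≡ (r ≡ p)) = 5/8 ∧ 5/8 = 5/8

5/8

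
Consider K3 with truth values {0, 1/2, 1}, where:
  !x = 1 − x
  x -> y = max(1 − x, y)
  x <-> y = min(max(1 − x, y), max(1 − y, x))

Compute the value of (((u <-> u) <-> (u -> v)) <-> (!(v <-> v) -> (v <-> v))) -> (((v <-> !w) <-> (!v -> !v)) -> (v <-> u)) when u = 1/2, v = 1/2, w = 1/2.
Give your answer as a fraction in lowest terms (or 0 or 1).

u <-> u = 1/2 <-> 1/2 = 1/2
u -> v = 1/2 -> 1/2 = 1/2
(u <-> u) <-> (u -> v) = 1/2 <-> 1/2 = 1/2
v <-> v = 1/2 <-> 1/2 = 1/2
!(v <-> v) = !1/2 = 1/2
v <-> v = 1/2 <-> 1/2 = 1/2
!(v <-> v) -> (v <-> v) = 1/2 -> 1/2 = 1/2
((u <-> u) <-> (u -> v)) <-> (!(v <-> v) -> (v <-> v)) = 1/2 <-> 1/2 = 1/2
!w = !1/2 = 1/2
v <-> !w = 1/2 <-> 1/2 = 1/2
!v = !1/2 = 1/2
!v = !1/2 = 1/2
!v -> !v = 1/2 -> 1/2 = 1/2
(v <-> !w) <-> (!v -> !v) = 1/2 <-> 1/2 = 1/2
v <-> u = 1/2 <-> 1/2 = 1/2
((v <-> !w) <-> (!v -> !v)) -> (v <-> u) = 1/2 -> 1/2 = 1/2
(((u <-> u) <-> (u -> v)) <-> (!(v <-> v) -> (v <-> v))) -> (((v <-> !w) <-> (!v -> !v)) -> (v <-> u)) = 1/2 -> 1/2 = 1/2

1/2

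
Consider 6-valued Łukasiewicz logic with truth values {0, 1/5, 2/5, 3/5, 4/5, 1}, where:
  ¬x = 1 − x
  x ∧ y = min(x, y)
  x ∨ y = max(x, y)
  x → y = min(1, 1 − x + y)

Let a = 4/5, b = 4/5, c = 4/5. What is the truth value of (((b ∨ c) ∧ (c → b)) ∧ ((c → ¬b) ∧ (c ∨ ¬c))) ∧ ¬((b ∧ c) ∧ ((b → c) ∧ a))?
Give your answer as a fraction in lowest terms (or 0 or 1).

b ∨ c = 4/5 ∨ 4/5 = 4/5
c → b = 4/5 → 4/5 = 1
(b ∨ c) ∧ (c → b) = 4/5 ∧ 1 = 4/5
¬b = ¬4/5 = 1/5
c → ¬b = 4/5 → 1/5 = 2/5
¬c = ¬4/5 = 1/5
c ∨ ¬c = 4/5 ∨ 1/5 = 4/5
(c → ¬b) ∧ (c ∨ ¬c) = 2/5 ∧ 4/5 = 2/5
((b ∨ c) ∧ (c → b)) ∧ ((c → ¬b) ∧ (c ∨ ¬c)) = 4/5 ∧ 2/5 = 2/5
b ∧ c = 4/5 ∧ 4/5 = 4/5
b → c = 4/5 → 4/5 = 1
(b → c) ∧ a = 1 ∧ 4/5 = 4/5
(b ∧ c) ∧ ((b → c) ∧ a) = 4/5 ∧ 4/5 = 4/5
¬((b ∧ c) ∧ ((b → c) ∧ a)) = ¬4/5 = 1/5
(((b ∨ c) ∧ (c → b)) ∧ ((c → ¬b) ∧ (c ∨ ¬c))) ∧ ¬((b ∧ c) ∧ ((b → c) ∧ a)) = 2/5 ∧ 1/5 = 1/5

1/5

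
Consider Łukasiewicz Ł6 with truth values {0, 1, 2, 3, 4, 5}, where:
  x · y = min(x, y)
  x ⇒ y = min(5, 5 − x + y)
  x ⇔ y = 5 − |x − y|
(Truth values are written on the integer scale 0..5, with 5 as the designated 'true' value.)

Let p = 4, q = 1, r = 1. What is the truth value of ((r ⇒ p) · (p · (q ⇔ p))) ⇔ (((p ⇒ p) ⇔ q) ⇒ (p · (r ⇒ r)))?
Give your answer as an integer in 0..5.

2

r ⇒ p = 1 ⇒ 4 = 5
q ⇔ p = 1 ⇔ 4 = 2
p · (q ⇔ p) = 4 · 2 = 2
(r ⇒ p) · (p · (q ⇔ p)) = 5 · 2 = 2
p ⇒ p = 4 ⇒ 4 = 5
(p ⇒ p) ⇔ q = 5 ⇔ 1 = 1
r ⇒ r = 1 ⇒ 1 = 5
p · (r ⇒ r) = 4 · 5 = 4
((p ⇒ p) ⇔ q) ⇒ (p · (r ⇒ r)) = 1 ⇒ 4 = 5
((r ⇒ p) · (p · (q ⇔ p))) ⇔ (((p ⇒ p) ⇔ q) ⇒ (p · (r ⇒ r))) = 2 ⇔ 5 = 2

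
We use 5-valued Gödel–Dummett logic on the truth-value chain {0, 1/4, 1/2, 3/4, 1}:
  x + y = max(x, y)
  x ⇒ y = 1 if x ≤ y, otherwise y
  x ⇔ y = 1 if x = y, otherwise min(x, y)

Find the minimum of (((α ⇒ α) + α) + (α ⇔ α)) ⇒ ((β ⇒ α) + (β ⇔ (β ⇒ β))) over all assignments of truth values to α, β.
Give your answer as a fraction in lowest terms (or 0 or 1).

Take α = 0, β = 1/4:
α ⇒ α = 0 ⇒ 0 = 1
(α ⇒ α) + α = 1 + 0 = 1
α ⇔ α = 0 ⇔ 0 = 1
((α ⇒ α) + α) + (α ⇔ α) = 1 + 1 = 1
β ⇒ α = 1/4 ⇒ 0 = 0
β ⇒ β = 1/4 ⇒ 1/4 = 1
β ⇔ (β ⇒ β) = 1/4 ⇔ 1 = 1/4
(β ⇒ α) + (β ⇔ (β ⇒ β)) = 0 + 1/4 = 1/4
(((α ⇒ α) + α) + (α ⇔ α)) ⇒ ((β ⇒ α) + (β ⇔ (β ⇒ β))) = 1 ⇒ 1/4 = 1/4
No assignment yields a value below 1/4, so this is the minimum.

1/4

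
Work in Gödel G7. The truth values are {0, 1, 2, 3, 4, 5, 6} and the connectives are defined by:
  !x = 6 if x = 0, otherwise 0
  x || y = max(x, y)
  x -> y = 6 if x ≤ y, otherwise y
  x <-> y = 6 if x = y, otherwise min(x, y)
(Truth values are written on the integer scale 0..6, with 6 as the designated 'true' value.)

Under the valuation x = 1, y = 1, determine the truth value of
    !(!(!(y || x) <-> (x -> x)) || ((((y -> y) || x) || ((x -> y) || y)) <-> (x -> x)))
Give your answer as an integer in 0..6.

y || x = 1 || 1 = 1
!(y || x) = !1 = 0
x -> x = 1 -> 1 = 6
!(y || x) <-> (x -> x) = 0 <-> 6 = 0
!(!(y || x) <-> (x -> x)) = !0 = 6
y -> y = 1 -> 1 = 6
(y -> y) || x = 6 || 1 = 6
x -> y = 1 -> 1 = 6
(x -> y) || y = 6 || 1 = 6
((y -> y) || x) || ((x -> y) || y) = 6 || 6 = 6
x -> x = 1 -> 1 = 6
(((y -> y) || x) || ((x -> y) || y)) <-> (x -> x) = 6 <-> 6 = 6
!(!(y || x) <-> (x -> x)) || ((((y -> y) || x) || ((x -> y) || y)) <-> (x -> x)) = 6 || 6 = 6
!(!(!(y || x) <-> (x -> x)) || ((((y -> y) || x) || ((x -> y) || y)) <-> (x -> x))) = !6 = 0

0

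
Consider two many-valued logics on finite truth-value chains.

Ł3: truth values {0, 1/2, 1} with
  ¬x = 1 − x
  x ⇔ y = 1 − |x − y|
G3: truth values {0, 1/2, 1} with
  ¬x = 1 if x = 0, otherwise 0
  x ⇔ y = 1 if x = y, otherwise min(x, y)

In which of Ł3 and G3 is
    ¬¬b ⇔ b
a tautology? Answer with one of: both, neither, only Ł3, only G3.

In Ł3: every assignment gives 1 — tautology.
In G3: at b = 1/2 the value is 1/2 — not a tautology.

only Ł3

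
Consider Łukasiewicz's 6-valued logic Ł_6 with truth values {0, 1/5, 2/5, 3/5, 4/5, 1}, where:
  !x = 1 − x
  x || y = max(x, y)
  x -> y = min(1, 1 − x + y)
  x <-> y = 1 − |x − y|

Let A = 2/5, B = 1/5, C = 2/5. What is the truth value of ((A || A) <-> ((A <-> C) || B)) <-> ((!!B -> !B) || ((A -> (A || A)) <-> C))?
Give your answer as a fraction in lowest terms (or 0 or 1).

A || A = 2/5 || 2/5 = 2/5
A <-> C = 2/5 <-> 2/5 = 1
(A <-> C) || B = 1 || 1/5 = 1
(A || A) <-> ((A <-> C) || B) = 2/5 <-> 1 = 2/5
!B = !1/5 = 4/5
!!B = !4/5 = 1/5
!B = !1/5 = 4/5
!!B -> !B = 1/5 -> 4/5 = 1
A || A = 2/5 || 2/5 = 2/5
A -> (A || A) = 2/5 -> 2/5 = 1
(A -> (A || A)) <-> C = 1 <-> 2/5 = 2/5
(!!B -> !B) || ((A -> (A || A)) <-> C) = 1 || 2/5 = 1
((A || A) <-> ((A <-> C) || B)) <-> ((!!B -> !B) || ((A -> (A || A)) <-> C)) = 2/5 <-> 1 = 2/5

2/5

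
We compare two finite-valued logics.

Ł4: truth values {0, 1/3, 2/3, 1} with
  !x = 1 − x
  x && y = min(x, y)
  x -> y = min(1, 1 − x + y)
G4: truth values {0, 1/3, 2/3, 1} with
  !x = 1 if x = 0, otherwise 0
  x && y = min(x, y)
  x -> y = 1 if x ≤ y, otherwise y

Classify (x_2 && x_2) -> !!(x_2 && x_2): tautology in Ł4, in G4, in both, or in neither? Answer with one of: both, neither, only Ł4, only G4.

In Ł4: every assignment gives 1 — tautology.
In G4: every assignment gives 1 — tautology.

both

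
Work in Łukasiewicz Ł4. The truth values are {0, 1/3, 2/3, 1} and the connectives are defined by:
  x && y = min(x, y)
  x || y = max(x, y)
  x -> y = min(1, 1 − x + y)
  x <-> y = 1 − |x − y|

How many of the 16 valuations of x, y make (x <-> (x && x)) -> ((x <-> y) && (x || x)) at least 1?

1

x = 0, y = 0 ↦ 0  <
x = 0, y = 1/3 ↦ 0  <
x = 0, y = 2/3 ↦ 0  <
x = 0, y = 1 ↦ 0  <
x = 1/3, y = 0 ↦ 1/3  <
x = 1/3, y = 1/3 ↦ 1/3  <
x = 1/3, y = 2/3 ↦ 1/3  <
x = 1/3, y = 1 ↦ 1/3  <
x = 2/3, y = 0 ↦ 1/3  <
x = 2/3, y = 1/3 ↦ 2/3  <
x = 2/3, y = 2/3 ↦ 2/3  <
x = 2/3, y = 1 ↦ 2/3  <
x = 1, y = 0 ↦ 0  <
x = 1, y = 1/3 ↦ 1/3  <
x = 1, y = 2/3 ↦ 2/3  <
x = 1, y = 1 ↦ 1  ≥
So 1 of the 16 assignments meets the threshold.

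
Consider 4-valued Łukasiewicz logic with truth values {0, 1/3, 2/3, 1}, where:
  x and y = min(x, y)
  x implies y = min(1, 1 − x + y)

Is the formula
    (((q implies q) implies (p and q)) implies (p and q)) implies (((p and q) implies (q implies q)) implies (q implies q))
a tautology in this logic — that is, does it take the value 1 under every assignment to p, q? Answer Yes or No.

Yes

p = 0, q = 0 ↦ 1
p = 0, q = 1/3 ↦ 1
p = 0, q = 2/3 ↦ 1
p = 0, q = 1 ↦ 1
p = 1/3, q = 0 ↦ 1
p = 1/3, q = 1/3 ↦ 1
p = 1/3, q = 2/3 ↦ 1
p = 1/3, q = 1 ↦ 1
p = 2/3, q = 0 ↦ 1
p = 2/3, q = 1/3 ↦ 1
p = 2/3, q = 2/3 ↦ 1
p = 2/3, q = 1 ↦ 1
p = 1, q = 0 ↦ 1
p = 1, q = 1/3 ↦ 1
p = 1, q = 2/3 ↦ 1
p = 1, q = 1 ↦ 1
Every assignment gives a value ≥ 1.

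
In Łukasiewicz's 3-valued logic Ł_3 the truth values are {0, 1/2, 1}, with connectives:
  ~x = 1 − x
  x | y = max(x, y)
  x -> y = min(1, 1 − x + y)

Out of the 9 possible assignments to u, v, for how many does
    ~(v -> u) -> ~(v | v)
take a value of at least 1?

7

u = 0, v = 0 ↦ 1  ≥
u = 0, v = 1/2 ↦ 1  ≥
u = 0, v = 1 ↦ 0  <
u = 1/2, v = 0 ↦ 1  ≥
u = 1/2, v = 1/2 ↦ 1  ≥
u = 1/2, v = 1 ↦ 1/2  <
u = 1, v = 0 ↦ 1  ≥
u = 1, v = 1/2 ↦ 1  ≥
u = 1, v = 1 ↦ 1  ≥
So 7 of the 9 assignments meet the threshold.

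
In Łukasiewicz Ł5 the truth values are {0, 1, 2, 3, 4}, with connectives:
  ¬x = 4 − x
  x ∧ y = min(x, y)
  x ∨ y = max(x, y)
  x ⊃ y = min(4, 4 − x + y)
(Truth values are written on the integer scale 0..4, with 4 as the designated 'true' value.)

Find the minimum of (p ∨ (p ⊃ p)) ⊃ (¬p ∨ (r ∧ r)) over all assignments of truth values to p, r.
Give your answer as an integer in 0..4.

0

Take p = 4, r = 0:
p ⊃ p = 4 ⊃ 4 = 4
p ∨ (p ⊃ p) = 4 ∨ 4 = 4
¬p = ¬4 = 0
r ∧ r = 0 ∧ 0 = 0
¬p ∨ (r ∧ r) = 0 ∨ 0 = 0
(p ∨ (p ⊃ p)) ⊃ (¬p ∨ (r ∧ r)) = 4 ⊃ 0 = 0
No assignment yields a value below 0, so this is the minimum.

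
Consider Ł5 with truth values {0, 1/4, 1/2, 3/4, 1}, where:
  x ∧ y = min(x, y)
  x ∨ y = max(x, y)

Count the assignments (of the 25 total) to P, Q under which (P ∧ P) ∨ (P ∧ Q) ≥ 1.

value 1: 5 assignments (counts)
value 3/4: 5 assignments
value 1/2: 5 assignments
value 1/4: 5 assignments
value 0: 5 assignments
So 5 of the 25 assignments meet the threshold.

5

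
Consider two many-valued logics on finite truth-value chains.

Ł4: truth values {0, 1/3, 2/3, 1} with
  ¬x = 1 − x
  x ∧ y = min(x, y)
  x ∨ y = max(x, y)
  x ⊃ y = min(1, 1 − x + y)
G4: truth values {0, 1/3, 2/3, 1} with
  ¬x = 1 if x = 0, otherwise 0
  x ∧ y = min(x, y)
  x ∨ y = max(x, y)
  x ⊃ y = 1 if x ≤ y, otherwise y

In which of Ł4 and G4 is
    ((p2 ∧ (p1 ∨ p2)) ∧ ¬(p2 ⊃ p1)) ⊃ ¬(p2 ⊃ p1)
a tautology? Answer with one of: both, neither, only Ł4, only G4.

both

In Ł4: every assignment gives 1 — tautology.
In G4: every assignment gives 1 — tautology.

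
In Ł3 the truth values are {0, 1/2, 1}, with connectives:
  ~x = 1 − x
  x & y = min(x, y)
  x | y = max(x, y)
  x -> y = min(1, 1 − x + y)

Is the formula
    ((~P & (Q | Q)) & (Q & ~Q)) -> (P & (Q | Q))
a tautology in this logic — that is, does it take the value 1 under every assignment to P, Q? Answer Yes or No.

Counterexample: take P = 0, Q = 1/2.
~P = ~0 = 1
Q | Q = 1/2 | 1/2 = 1/2
~P & (Q | Q) = 1 & 1/2 = 1/2
~Q = ~1/2 = 1/2
Q & ~Q = 1/2 & 1/2 = 1/2
(~P & (Q | Q)) & (Q & ~Q) = 1/2 & 1/2 = 1/2
Q | Q = 1/2 | 1/2 = 1/2
P & (Q | Q) = 0 & 1/2 = 0
((~P & (Q | Q)) & (Q & ~Q)) -> (P & (Q | Q)) = 1/2 -> 0 = 1/2
This gives 1/2 ≠ 1.

No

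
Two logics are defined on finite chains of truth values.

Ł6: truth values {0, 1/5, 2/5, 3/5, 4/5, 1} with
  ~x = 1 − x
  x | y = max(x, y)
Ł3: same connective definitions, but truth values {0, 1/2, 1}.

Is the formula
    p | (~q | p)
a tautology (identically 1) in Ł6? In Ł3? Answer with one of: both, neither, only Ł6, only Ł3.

neither

In Ł6: at p = 0, q = 1/5 the value is 4/5 — not a tautology.
In Ł3: at p = 0, q = 1/2 the value is 1/2 — not a tautology.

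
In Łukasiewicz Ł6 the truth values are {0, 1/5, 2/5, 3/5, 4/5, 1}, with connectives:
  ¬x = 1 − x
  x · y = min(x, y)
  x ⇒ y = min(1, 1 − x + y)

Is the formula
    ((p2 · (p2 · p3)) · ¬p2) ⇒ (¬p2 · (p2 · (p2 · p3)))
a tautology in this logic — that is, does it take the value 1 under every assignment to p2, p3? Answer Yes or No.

At p2 = 1, p3 = 3/5, for instance:
p2 · p3 = 1 · 3/5 = 3/5
p2 · (p2 · p3) = 1 · 3/5 = 3/5
¬p2 = ¬1 = 0
(p2 · (p2 · p3)) · ¬p2 = 3/5 · 0 = 0
¬p2 · (p2 · (p2 · p3)) = 0 · 3/5 = 0
((p2 · (p2 · p3)) · ¬p2) ⇒ (¬p2 · (p2 · (p2 · p3))) = 0 ⇒ 0 = 1
and checking the remaining 35 assignments likewise gives ≥ 1 in every case.

Yes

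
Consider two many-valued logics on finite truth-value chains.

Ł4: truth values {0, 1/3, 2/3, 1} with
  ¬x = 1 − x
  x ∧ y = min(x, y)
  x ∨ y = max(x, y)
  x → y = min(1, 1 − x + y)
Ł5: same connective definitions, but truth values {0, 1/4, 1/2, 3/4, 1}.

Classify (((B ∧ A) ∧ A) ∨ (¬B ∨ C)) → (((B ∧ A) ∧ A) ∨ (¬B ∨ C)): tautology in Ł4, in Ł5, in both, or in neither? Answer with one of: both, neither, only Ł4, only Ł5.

In Ł4: every assignment gives 1 — tautology.
In Ł5: every assignment gives 1 — tautology.

both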